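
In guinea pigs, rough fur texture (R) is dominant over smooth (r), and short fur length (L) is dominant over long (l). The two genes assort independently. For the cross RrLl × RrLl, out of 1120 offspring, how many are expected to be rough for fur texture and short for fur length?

Dihybrid cross RrLl × RrLl — consider each gene separately:
fur texture: Rr × Rr → 1 RR, 2 Rr, 1 rr → 3 R_ : 1 rr (out of 4)
fur length: Ll × Ll → 1 LL, 2 Ll, 1 ll → 3 L_ : 1 ll (out of 4)
Looking for: rough (R_) and short (L_)
P(rough) = 3/4, P(short) = 3/4
P(both) = 3/4 × 3/4 = 9/16
Expected count = 9/16 × 1120 = 630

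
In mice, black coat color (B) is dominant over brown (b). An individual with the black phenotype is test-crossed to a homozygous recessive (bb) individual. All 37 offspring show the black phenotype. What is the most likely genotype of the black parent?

Test cross: ? × bb
All offspring are black.
If the unknown parent were heterozygous (Bb), about half of 37 offspring would be brown; none are. The unknown parent is most likely homozygous dominant (BB).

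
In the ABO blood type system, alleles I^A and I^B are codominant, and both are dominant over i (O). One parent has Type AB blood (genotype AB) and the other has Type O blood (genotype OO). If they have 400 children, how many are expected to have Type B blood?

Cross: AB × OO
Possible offspring genotypes: 2 AO, 2 BO
Blood type counts: 2 Type A, 2 Type B
Probability of Type B: 2/4 = 1/2
Expected count = 1/2 × 400 = 200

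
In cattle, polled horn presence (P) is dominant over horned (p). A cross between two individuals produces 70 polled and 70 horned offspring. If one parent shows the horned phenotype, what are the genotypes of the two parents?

Observed offspring: 70 polled, 70 horned
The observed ratio simplifies to 1:1. One parent shows horned, so its genotype must be pp. A 1:1 offspring split requires the other parent to be heterozygous (Pp).
Parent genotypes: pp × Pp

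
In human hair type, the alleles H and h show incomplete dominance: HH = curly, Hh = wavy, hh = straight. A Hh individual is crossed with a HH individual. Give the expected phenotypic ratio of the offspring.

Punnett square for Hh × HH:
Offspring genotypes: 2 HH, 2 Hh
Phenotype counts: 2 curly, 2 wavy
Ratio: 1 curly : 1 wavy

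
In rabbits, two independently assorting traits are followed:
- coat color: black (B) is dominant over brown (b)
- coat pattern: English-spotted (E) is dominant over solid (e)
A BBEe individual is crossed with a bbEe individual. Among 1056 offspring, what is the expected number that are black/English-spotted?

Dihybrid cross BBEe × bbEe — consider each gene separately:
coat color: BB × bb → 4 Bb → 4 B_ (out of 4)
coat pattern: Ee × Ee → 1 EE, 2 Ee, 1 ee → 3 E_ : 1 ee (out of 4)
Combine (counts out of 4 × 4 = 16): black/English-spotted (B_E_) = 4×3 = 12; black/solid (B_ee) = 4×1 = 4
Phenotype counts (out of 16): 12 black/English-spotted, 4 black/solid
black/English-spotted: 12 out of 16 → fraction 3/4
Expected count = 3/4 × 1056 = 792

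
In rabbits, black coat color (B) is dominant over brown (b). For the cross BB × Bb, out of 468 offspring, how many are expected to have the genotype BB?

Punnett square for BB × Bb:
Offspring genotypes: 2 BB, 2 Bb
Total offspring: 4
Count with target: 2
Probability: 2/4 = 1/2
Expected count = 1/2 × 468 = 234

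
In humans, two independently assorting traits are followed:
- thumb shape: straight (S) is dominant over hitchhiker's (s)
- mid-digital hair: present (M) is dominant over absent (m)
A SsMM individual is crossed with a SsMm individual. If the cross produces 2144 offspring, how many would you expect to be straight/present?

Dihybrid cross SsMM × SsMm — consider each gene separately:
thumb shape: Ss × Ss → 1 SS, 2 Ss, 1 ss → 3 S_ : 1 ss (out of 4)
mid-digital hair: MM × Mm → 2 MM, 2 Mm → 4 M_ (out of 4)
Combine (counts out of 4 × 4 = 16): straight/present (S_M_) = 3×4 = 12; hitchhiker's/present (ssM_) = 1×4 = 4
Phenotype counts (out of 16): 12 straight/present, 4 hitchhiker's/present
straight/present: 12 out of 16 → fraction 3/4
Expected count = 3/4 × 2144 = 1608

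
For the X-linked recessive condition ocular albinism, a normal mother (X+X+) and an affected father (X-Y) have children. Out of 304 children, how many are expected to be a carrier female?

Cross: X+X+ × X-Y
Offspring: 2 X+X-, 2 X+Y
Probability of a carrier female: 2/4 = 1/2
Expected count = 1/2 × 304 = 152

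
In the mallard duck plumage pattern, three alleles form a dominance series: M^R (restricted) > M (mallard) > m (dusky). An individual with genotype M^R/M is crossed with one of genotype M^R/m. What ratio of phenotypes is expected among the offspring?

Cross: M^R/M × M^R/m
Allele dominance: M^R > M > m
Offspring genotypes: 1 M^R/M^R, 1 M^R/m, 1 M^R/M, 1 M/m
Phenotype counts: 3 restricted, 1 mallard
Ratio: 3 restricted : 1 mallard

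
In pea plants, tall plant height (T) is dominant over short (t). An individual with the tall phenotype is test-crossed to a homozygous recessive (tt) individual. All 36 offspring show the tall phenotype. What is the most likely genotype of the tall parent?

Test cross: ? × tt
All offspring are tall.
If the unknown parent were heterozygous (Tt), about half of 36 offspring would be short; none are. The unknown parent is most likely homozygous dominant (TT).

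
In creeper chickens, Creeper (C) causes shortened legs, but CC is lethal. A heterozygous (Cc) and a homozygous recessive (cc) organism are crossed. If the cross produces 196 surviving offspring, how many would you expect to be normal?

Cross: Cc × cc
Punnett square offspring (before lethality): 2 Cc, 2 cc
No CC offspring are produced in this cross.
normal: 2 out of 4 → fraction 1/2
Expected count = 1/2 × 196 = 98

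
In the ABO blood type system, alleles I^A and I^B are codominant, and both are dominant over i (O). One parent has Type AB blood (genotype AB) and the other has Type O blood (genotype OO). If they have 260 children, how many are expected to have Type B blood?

Cross: AB × OO
Possible offspring genotypes: 2 AO, 2 BO
Blood type counts: 2 Type A, 2 Type B
Probability of Type B: 2/4 = 1/2
Expected count = 1/2 × 260 = 130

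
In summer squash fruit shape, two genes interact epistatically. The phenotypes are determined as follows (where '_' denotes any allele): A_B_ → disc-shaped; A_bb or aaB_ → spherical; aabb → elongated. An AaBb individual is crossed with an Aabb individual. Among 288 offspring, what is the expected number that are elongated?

Cross: AaBb × Aabb — consider each gene separately:
A gene: Aa × Aa → 1 AA, 2 Aa, 1 aa → 3 A_ : 1 aa (out of 4)
B gene: Bb × bb → 2 Bb, 2 bb → 2 B_ : 2 bb (out of 4)
Genotype classes (out of 4 × 4 = 16): A_B_ = 3×2 = 6; A_bb = 3×2 = 6; aaB_ = 1×2 = 2; aabb = 1×2 = 2
Apply the phenotype rules: A_B_ (6) → disc-shaped; A_bb (6) + aaB_ (2) → spherical; aabb (2) → elongated
Phenotype counts (out of 16): 6 disc-shaped, 8 spherical, 2 elongated
elongated: 2 out of 16 → fraction 1/8
Expected count = 1/8 × 288 = 36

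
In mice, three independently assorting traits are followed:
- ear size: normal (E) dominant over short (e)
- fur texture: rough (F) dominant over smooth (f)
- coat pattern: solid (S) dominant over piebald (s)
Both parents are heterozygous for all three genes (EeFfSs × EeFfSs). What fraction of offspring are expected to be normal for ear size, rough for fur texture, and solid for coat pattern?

Trihybrid cross: EeFfSs × EeFfSs
Each trait segregates independently with a 3:1 phenotypic ratio, so each gene contributes 3/4 (dominant) or 1/4 (recessive).
Target: normal (ear size), rough (fur texture), solid (coat pattern)
Probability = product of independent per-trait probabilities
= 3/4 × 3/4 × 3/4 = 27/64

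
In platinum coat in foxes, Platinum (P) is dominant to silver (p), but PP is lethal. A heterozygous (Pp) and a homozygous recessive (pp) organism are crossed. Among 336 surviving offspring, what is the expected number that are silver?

Cross: Pp × pp
Punnett square offspring (before lethality): 2 Pp, 2 pp
No PP offspring are produced in this cross.
silver: 2 out of 4 → fraction 1/2
Expected count = 1/2 × 336 = 168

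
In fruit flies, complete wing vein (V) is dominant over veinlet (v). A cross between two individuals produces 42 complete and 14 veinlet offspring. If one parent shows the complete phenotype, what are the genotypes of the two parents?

Observed offspring: 42 complete, 14 veinlet
The observed ratio simplifies to 3:1. Veinlet (vv) offspring appear, so each parent must contribute one v allele. The parent stated to show complete carries V, so it is Vv. The other parent is then either Vv or vv: Vv × vv would give a 1:1 split, whereas Vv × Vv gives 3:1 — matching the data. So both parents are heterozygous (Vv × Vv).
Parent genotypes: Vv × Vv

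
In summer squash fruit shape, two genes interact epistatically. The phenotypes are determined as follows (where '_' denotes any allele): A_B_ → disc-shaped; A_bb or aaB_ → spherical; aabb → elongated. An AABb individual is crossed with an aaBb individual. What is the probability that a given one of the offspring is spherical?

Cross: AABb × aaBb — consider each gene separately:
A gene: AA × aa → 4 Aa → 4 A_ (out of 4)
B gene: Bb × Bb → 1 BB, 2 Bb, 1 bb → 3 B_ : 1 bb (out of 4)
Genotype classes (out of 4 × 4 = 16): A_B_ = 4×3 = 12; A_bb = 4×1 = 4
Apply the phenotype rules: A_B_ (12) → disc-shaped; A_bb (4) → spherical
Phenotype counts (out of 16): 12 disc-shaped, 4 spherical
spherical: 4 out of 16
Probability: 4/16 = 1/4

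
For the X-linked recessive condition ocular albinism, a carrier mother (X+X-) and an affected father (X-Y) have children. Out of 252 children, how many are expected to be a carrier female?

Cross: X+X- × X-Y
Offspring: 1 X+X-, 1 X+Y, 1 X-X-, 1 X-Y
Probability of a carrier female: 1/4
Expected count = 1/4 × 252 = 63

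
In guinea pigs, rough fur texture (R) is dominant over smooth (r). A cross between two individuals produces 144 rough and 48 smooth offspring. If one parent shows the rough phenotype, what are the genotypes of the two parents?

Observed offspring: 144 rough, 48 smooth
The observed ratio simplifies to 3:1. Smooth (rr) offspring appear, so each parent must contribute one r allele. The parent stated to show rough carries R, so it is Rr. The other parent is then either Rr or rr: Rr × rr would give a 1:1 split, whereas Rr × Rr gives 3:1 — matching the data. So both parents are heterozygous (Rr × Rr).
Parent genotypes: Rr × Rr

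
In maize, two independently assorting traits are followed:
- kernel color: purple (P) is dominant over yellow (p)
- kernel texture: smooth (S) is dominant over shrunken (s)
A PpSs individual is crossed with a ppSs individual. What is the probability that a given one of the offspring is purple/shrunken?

Dihybrid cross PpSs × ppSs — consider each gene separately:
kernel color: Pp × pp → 2 Pp, 2 pp → 2 P_ : 2 pp (out of 4)
kernel texture: Ss × Ss → 1 SS, 2 Ss, 1 ss → 3 S_ : 1 ss (out of 4)
Combine (counts out of 4 × 4 = 16): purple/smooth (P_S_) = 2×3 = 6; purple/shrunken (P_ss) = 2×1 = 2; yellow/smooth (ppS_) = 2×3 = 6; yellow/shrunken (ppss) = 2×1 = 2
Phenotype counts (out of 16): 6 purple/smooth, 2 purple/shrunken, 6 yellow/smooth, 2 yellow/shrunken
purple/shrunken: 2 out of 16
Probability: 2/16 = 1/8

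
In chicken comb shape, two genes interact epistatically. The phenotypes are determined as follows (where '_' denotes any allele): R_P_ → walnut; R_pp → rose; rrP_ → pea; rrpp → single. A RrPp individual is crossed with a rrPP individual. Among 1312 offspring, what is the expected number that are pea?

Cross: RrPp × rrPP — consider each gene separately:
R gene: Rr × rr → 2 Rr, 2 rr → 2 R_ : 2 rr (out of 4)
P gene: Pp × PP → 2 PP, 2 Pp → 4 P_ (out of 4)
Genotype classes (out of 4 × 4 = 16): R_P_ = 2×4 = 8; rrP_ = 2×4 = 8
Apply the phenotype rules: R_P_ (8) → walnut; rrP_ (8) → pea
Phenotype counts (out of 16): 8 walnut, 8 pea
pea: 8 out of 16 → fraction 1/2
Expected count = 1/2 × 1312 = 656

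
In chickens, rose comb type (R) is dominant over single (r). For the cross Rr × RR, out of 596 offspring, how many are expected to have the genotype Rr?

Punnett square for Rr × RR:
Offspring genotypes: 2 RR, 2 Rr
Total offspring: 4
Count with target: 2
Probability: 2/4 = 1/2
Expected count = 1/2 × 596 = 298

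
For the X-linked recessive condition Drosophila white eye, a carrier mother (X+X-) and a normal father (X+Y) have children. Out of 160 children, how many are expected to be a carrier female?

Cross: X+X- × X+Y
Offspring: 1 X+X+, 1 X+Y, 1 X+X-, 1 X-Y
Probability of a carrier female: 1/4
Expected count = 1/4 × 160 = 40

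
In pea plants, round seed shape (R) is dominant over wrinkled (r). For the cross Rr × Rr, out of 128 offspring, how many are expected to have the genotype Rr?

Punnett square for Rr × Rr:
Offspring genotypes: 1 RR, 2 Rr, 1 rr
Total offspring: 4
Count with target: 2
Probability: 2/4 = 1/2
Expected count = 1/2 × 128 = 64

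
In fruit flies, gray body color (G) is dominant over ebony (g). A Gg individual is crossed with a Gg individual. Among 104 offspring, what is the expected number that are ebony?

Punnett square for Gg × Gg:
Offspring genotypes: 1 GG, 2 Gg, 1 gg
gray: 3, ebony: 1
ebony: 1 out of 4 → fraction 1/4
Expected count = 1/4 × 104 = 26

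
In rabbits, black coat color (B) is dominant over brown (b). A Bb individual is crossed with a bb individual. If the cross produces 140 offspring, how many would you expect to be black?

Punnett square for Bb × bb:
Offspring genotypes: 2 Bb, 2 bb
black: 2, brown: 2
black: 2 out of 4 → fraction 1/2
Expected count = 1/2 × 140 = 70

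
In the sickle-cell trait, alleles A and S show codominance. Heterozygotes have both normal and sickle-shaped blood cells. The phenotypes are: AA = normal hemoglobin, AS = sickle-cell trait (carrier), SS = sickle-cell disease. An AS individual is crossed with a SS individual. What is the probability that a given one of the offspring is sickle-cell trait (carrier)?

Punnett square for AS × SS:
Offspring genotypes: 2 AS, 2 SS
Phenotype counts: 2 sickle-cell trait (carrier), 2 sickle-cell disease
sickle-cell trait (carrier): 2 out of 4
Probability: 2/4 = 1/2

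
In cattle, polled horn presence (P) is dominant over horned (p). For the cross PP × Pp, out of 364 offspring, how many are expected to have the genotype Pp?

Punnett square for PP × Pp:
Offspring genotypes: 2 PP, 2 Pp
Total offspring: 4
Count with target: 2
Probability: 2/4 = 1/2
Expected count = 1/2 × 364 = 182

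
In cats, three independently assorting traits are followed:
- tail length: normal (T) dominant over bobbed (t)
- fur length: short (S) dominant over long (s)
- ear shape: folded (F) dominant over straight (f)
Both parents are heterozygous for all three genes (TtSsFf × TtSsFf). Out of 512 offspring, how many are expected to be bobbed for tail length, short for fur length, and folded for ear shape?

Trihybrid cross: TtSsFf × TtSsFf
Each trait segregates independently with a 3:1 phenotypic ratio, so each gene contributes 3/4 (dominant) or 1/4 (recessive).
Target: bobbed (tail length), short (fur length), folded (ear shape)
Probability = product of independent per-trait probabilities
= 1/4 × 3/4 × 3/4 = 9/64
Expected count = 9/64 × 512 = 72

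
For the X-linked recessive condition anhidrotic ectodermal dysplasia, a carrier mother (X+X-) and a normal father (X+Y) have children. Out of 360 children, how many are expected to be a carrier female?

Cross: X+X- × X+Y
Offspring: 1 X+X+, 1 X+Y, 1 X+X-, 1 X-Y
Probability of a carrier female: 1/4
Expected count = 1/4 × 360 = 90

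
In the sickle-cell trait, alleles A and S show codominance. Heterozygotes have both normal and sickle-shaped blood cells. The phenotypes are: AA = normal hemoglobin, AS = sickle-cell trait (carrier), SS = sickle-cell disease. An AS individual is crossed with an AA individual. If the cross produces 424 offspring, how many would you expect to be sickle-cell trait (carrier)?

Punnett square for AS × AA:
Offspring genotypes: 2 AA, 2 AS
Phenotype counts: 2 normal hemoglobin, 2 sickle-cell trait (carrier)
sickle-cell trait (carrier): 2 out of 4 → fraction 1/2
Expected count = 1/2 × 424 = 212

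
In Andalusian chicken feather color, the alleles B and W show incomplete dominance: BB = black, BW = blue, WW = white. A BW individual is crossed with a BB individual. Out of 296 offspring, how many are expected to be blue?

Punnett square for BW × BB:
Offspring genotypes: 2 BB, 2 BW
Phenotype counts: 2 black, 2 blue
blue: 2 out of 4 → fraction 1/2
Expected count = 1/2 × 296 = 148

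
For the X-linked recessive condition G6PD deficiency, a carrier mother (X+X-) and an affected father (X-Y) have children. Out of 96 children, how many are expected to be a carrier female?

Cross: X+X- × X-Y
Offspring: 1 X+X-, 1 X+Y, 1 X-X-, 1 X-Y
Probability of a carrier female: 1/4
Expected count = 1/4 × 96 = 24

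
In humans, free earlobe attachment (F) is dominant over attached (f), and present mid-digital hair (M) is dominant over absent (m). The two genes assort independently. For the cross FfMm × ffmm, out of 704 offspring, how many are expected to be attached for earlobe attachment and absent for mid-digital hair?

Dihybrid cross FfMm × ffmm — consider each gene separately:
earlobe attachment: Ff × ff → 2 Ff, 2 ff → 2 F_ : 2 ff (out of 4)
mid-digital hair: Mm × mm → 2 Mm, 2 mm → 2 M_ : 2 mm (out of 4)
Looking for: attached (ff) and absent (mm)
P(attached) = 2/4, P(absent) = 2/4
P(both) = 2/4 × 2/4 = 4/16 = 1/4
Expected count = 1/4 × 704 = 176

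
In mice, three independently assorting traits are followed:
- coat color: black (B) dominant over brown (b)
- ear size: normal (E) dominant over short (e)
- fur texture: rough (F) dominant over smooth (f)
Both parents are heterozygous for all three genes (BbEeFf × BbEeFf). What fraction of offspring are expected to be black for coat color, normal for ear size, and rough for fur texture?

Trihybrid cross: BbEeFf × BbEeFf
Each trait segregates independently with a 3:1 phenotypic ratio, so each gene contributes 3/4 (dominant) or 1/4 (recessive).
Target: black (coat color), normal (ear size), rough (fur texture)
Probability = product of independent per-trait probabilities
= 3/4 × 3/4 × 3/4 = 27/64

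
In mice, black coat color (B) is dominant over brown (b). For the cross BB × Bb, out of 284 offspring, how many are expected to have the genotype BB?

Punnett square for BB × Bb:
Offspring genotypes: 2 BB, 2 Bb
Total offspring: 4
Count with target: 2
Probability: 2/4 = 1/2
Expected count = 1/2 × 284 = 142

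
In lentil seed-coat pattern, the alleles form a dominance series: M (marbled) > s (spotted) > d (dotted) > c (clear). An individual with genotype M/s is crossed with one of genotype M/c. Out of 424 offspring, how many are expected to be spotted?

Cross: M/s × M/c
Allele dominance: M > s > d > c
Offspring genotypes: 1 M/M, 1 M/c, 1 M/s, 1 s/c
Phenotype counts: 3 marbled, 1 spotted
spotted: 1 out of 4 → fraction 1/4
Expected count = 1/4 × 424 = 106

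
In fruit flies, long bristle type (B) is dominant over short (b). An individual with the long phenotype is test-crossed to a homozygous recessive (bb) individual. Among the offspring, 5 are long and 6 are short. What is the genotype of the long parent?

Test cross: ? × bb
Offspring: 5 long, 6 short — approximately 1:1.
A 1:1 ratio in a test cross indicates the unknown parent is heterozygous (Bb).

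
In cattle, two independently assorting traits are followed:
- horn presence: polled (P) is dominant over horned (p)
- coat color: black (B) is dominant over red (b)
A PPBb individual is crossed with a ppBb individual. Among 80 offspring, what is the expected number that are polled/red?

Dihybrid cross PPBb × ppBb — consider each gene separately:
horn presence: PP × pp → 4 Pp → 4 P_ (out of 4)
coat color: Bb × Bb → 1 BB, 2 Bb, 1 bb → 3 B_ : 1 bb (out of 4)
Combine (counts out of 4 × 4 = 16): polled/black (P_B_) = 4×3 = 12; polled/red (P_bb) = 4×1 = 4
Phenotype counts (out of 16): 12 polled/black, 4 polled/red
polled/red: 4 out of 16 → fraction 1/4
Expected count = 1/4 × 80 = 20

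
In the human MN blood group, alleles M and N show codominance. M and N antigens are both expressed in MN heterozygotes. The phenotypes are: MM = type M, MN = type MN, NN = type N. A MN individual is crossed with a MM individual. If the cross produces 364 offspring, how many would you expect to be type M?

Punnett square for MN × MM:
Offspring genotypes: 2 MM, 2 MN
Phenotype counts: 2 type M, 2 type MN
type M: 2 out of 4 → fraction 1/2
Expected count = 1/2 × 364 = 182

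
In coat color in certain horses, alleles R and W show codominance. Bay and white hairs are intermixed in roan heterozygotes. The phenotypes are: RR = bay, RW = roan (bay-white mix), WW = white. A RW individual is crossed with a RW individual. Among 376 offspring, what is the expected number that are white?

Punnett square for RW × RW:
Offspring genotypes: 1 RR, 2 RW, 1 WW
Phenotype counts: 1 bay, 2 roan (bay-white mix), 1 white
white: 1 out of 4 → fraction 1/4
Expected count = 1/4 × 376 = 94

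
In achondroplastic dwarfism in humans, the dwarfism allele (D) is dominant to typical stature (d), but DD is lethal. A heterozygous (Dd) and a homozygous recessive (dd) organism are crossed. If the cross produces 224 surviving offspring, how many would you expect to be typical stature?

Cross: Dd × dd
Punnett square offspring (before lethality): 2 Dd, 2 dd
No DD offspring are produced in this cross.
typical stature: 2 out of 4 → fraction 1/2
Expected count = 1/2 × 224 = 112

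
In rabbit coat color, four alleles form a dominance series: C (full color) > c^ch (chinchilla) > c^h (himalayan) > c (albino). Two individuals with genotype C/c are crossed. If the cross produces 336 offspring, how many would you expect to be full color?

Cross: C/c × C/c
Allele dominance: C > c^ch > c^h > c
Offspring genotypes: 1 C/C, 2 C/c, 1 c/c
Phenotype counts: 3 full color, 1 albino
full color: 3 out of 4 → fraction 3/4
Expected count = 3/4 × 336 = 252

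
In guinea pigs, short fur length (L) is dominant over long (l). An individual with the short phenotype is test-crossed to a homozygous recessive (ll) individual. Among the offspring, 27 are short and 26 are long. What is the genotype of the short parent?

Test cross: ? × ll
Offspring: 27 short, 26 long — approximately 1:1.
A 1:1 ratio in a test cross indicates the unknown parent is heterozygous (Ll).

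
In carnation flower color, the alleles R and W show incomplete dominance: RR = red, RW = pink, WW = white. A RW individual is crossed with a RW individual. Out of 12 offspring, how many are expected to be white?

Punnett square for RW × RW:
Offspring genotypes: 1 RR, 2 RW, 1 WW
Phenotype counts: 1 red, 2 pink, 1 white
white: 1 out of 4 → fraction 1/4
Expected count = 1/4 × 12 = 3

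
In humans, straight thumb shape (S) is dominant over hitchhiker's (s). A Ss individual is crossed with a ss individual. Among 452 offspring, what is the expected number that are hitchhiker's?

Punnett square for Ss × ss:
Offspring genotypes: 2 Ss, 2 ss
straight: 2, hitchhiker's: 2
hitchhiker's: 2 out of 4 → fraction 1/2
Expected count = 1/2 × 452 = 226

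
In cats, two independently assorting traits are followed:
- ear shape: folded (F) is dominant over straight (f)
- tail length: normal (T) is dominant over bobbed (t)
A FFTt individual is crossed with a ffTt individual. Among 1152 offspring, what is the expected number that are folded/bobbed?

Dihybrid cross FFTt × ffTt — consider each gene separately:
ear shape: FF × ff → 4 Ff → 4 F_ (out of 4)
tail length: Tt × Tt → 1 TT, 2 Tt, 1 tt → 3 T_ : 1 tt (out of 4)
Combine (counts out of 4 × 4 = 16): folded/normal (F_T_) = 4×3 = 12; folded/bobbed (F_tt) = 4×1 = 4
Phenotype counts (out of 16): 12 folded/normal, 4 folded/bobbed
folded/bobbed: 4 out of 16 → fraction 1/4
Expected count = 1/4 × 1152 = 288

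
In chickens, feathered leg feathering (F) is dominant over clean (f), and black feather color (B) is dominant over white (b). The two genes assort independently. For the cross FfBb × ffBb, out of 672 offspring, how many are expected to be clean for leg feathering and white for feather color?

Dihybrid cross FfBb × ffBb — consider each gene separately:
leg feathering: Ff × ff → 2 Ff, 2 ff → 2 F_ : 2 ff (out of 4)
feather color: Bb × Bb → 1 BB, 2 Bb, 1 bb → 3 B_ : 1 bb (out of 4)
Looking for: clean (ff) and white (bb)
P(clean) = 2/4, P(white) = 1/4
P(both) = 2/4 × 1/4 = 2/16 = 1/8
Expected count = 1/8 × 672 = 84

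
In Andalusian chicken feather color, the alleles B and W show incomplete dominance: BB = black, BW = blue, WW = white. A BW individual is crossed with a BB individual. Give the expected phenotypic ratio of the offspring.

Punnett square for BW × BB:
Offspring genotypes: 2 BB, 2 BW
Phenotype counts: 2 black, 2 blue
Ratio: 1 black : 1 blue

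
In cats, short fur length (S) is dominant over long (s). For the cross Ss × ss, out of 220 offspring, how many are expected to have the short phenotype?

Punnett square for Ss × ss:
Offspring genotypes: 2 Ss, 2 ss
Total offspring: 4
Count with target: 2
Probability: 2/4 = 1/2
Expected count = 1/2 × 220 = 110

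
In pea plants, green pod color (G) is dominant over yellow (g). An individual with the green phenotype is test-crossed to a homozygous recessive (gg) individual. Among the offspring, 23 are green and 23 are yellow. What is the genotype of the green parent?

Test cross: ? × gg
Offspring: 23 green, 23 yellow — approximately 1:1.
A 1:1 ratio in a test cross indicates the unknown parent is heterozygous (Gg).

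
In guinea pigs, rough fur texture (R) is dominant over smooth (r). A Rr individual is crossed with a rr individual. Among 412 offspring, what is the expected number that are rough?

Punnett square for Rr × rr:
Offspring genotypes: 2 Rr, 2 rr
rough: 2, smooth: 2
rough: 2 out of 4 → fraction 1/2
Expected count = 1/2 × 412 = 206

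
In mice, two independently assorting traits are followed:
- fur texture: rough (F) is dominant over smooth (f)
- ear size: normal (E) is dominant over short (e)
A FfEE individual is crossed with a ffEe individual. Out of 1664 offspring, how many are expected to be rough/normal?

Dihybrid cross FfEE × ffEe — consider each gene separately:
fur texture: Ff × ff → 2 Ff, 2 ff → 2 F_ : 2 ff (out of 4)
ear size: EE × Ee → 2 EE, 2 Ee → 4 E_ (out of 4)
Combine (counts out of 4 × 4 = 16): rough/normal (F_E_) = 2×4 = 8; smooth/normal (ffE_) = 2×4 = 8
Phenotype counts (out of 16): 8 rough/normal, 8 smooth/normal
rough/normal: 8 out of 16 → fraction 1/2
Expected count = 1/2 × 1664 = 832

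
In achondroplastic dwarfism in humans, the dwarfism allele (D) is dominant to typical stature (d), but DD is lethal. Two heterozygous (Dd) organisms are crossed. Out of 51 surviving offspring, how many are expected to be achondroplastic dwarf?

Cross: Dd × Dd
Punnett square offspring (before lethality): 1 DD, 2 Dd, 1 dd
The DD genotype is lethal (embryos die); surviving offspring: 2 Dd, 1 dd
achondroplastic dwarf: 2 out of 3 → fraction 2/3
Expected count = 2/3 × 51 = 34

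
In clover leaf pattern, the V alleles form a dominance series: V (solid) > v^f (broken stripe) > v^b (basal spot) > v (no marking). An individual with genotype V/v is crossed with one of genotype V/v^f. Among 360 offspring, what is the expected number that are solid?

Cross: V/v × V/v^f
Allele dominance: V > v^f > v^b > v
Offspring genotypes: 1 V/V, 1 V/v^f, 1 V/v, 1 v^f/v
Phenotype counts: 3 solid, 1 broken stripe
solid: 3 out of 4 → fraction 3/4
Expected count = 3/4 × 360 = 270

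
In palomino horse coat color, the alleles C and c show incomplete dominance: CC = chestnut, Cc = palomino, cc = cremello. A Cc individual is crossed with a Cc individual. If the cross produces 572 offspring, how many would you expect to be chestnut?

Punnett square for Cc × Cc:
Offspring genotypes: 1 CC, 2 Cc, 1 cc
Phenotype counts: 1 chestnut, 2 palomino, 1 cremello
chestnut: 1 out of 4 → fraction 1/4
Expected count = 1/4 × 572 = 143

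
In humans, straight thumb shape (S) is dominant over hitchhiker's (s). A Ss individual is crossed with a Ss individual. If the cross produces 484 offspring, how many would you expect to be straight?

Punnett square for Ss × Ss:
Offspring genotypes: 1 SS, 2 Ss, 1 ss
straight: 3, hitchhiker's: 1
straight: 3 out of 4 → fraction 3/4
Expected count = 3/4 × 484 = 363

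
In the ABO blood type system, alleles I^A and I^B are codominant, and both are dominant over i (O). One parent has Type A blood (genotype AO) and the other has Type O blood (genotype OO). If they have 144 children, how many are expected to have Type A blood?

Cross: AO × OO
Possible offspring genotypes: 2 AO, 2 OO
Blood type counts: 2 Type A, 2 Type O
Probability of Type A: 2/4 = 1/2
Expected count = 1/2 × 144 = 72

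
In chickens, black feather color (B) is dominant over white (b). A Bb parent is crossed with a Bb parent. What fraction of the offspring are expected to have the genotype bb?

Punnett square for Bb × Bb:
Offspring genotypes: 1 BB, 2 Bb, 1 bb
Total offspring: 4
Count with target: 1
Probability: 1/4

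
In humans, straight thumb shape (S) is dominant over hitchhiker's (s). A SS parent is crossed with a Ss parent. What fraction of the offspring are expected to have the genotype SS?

Punnett square for SS × Ss:
Offspring genotypes: 2 SS, 2 Ss
Total offspring: 4
Count with target: 2
Probability: 2/4 = 1/2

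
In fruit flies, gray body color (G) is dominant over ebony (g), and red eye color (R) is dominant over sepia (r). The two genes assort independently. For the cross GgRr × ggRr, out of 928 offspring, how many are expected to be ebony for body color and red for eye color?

Dihybrid cross GgRr × ggRr — consider each gene separately:
body color: Gg × gg → 2 Gg, 2 gg → 2 G_ : 2 gg (out of 4)
eye color: Rr × Rr → 1 RR, 2 Rr, 1 rr → 3 R_ : 1 rr (out of 4)
Looking for: ebony (gg) and red (R_)
P(ebony) = 2/4, P(red) = 3/4
P(both) = 2/4 × 3/4 = 6/16 = 3/8
Expected count = 3/8 × 928 = 348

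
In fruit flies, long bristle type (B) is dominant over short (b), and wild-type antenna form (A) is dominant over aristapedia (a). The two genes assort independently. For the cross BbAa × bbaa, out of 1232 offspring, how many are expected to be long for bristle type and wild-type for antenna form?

Dihybrid cross BbAa × bbaa — consider each gene separately:
bristle type: Bb × bb → 2 Bb, 2 bb → 2 B_ : 2 bb (out of 4)
antenna form: Aa × aa → 2 Aa, 2 aa → 2 A_ : 2 aa (out of 4)
Looking for: long (B_) and wild-type (A_)
P(long) = 2/4, P(wild-type) = 2/4
P(both) = 2/4 × 2/4 = 4/16 = 1/4
Expected count = 1/4 × 1232 = 308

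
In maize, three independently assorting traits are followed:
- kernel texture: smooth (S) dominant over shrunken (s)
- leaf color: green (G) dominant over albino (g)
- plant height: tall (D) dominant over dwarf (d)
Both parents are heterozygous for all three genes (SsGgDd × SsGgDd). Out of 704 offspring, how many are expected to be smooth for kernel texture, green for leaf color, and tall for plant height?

Trihybrid cross: SsGgDd × SsGgDd
Each trait segregates independently with a 3:1 phenotypic ratio, so each gene contributes 3/4 (dominant) or 1/4 (recessive).
Target: smooth (kernel texture), green (leaf color), tall (plant height)
Probability = product of independent per-trait probabilities
= 3/4 × 3/4 × 3/4 = 27/64
Expected count = 27/64 × 704 = 297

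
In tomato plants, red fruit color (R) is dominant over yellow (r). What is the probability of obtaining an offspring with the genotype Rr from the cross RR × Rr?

Punnett square for RR × Rr:
Offspring genotypes: 2 RR, 2 Rr
Total offspring: 4
Count with target: 2
Probability: 2/4 = 1/2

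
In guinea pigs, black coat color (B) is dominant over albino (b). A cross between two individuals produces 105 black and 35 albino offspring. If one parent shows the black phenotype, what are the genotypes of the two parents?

Observed offspring: 105 black, 35 albino
The observed ratio simplifies to 3:1. Albino (bb) offspring appear, so each parent must contribute one b allele. The parent stated to show black carries B, so it is Bb. The other parent is then either Bb or bb: Bb × bb would give a 1:1 split, whereas Bb × Bb gives 3:1 — matching the data. So both parents are heterozygous (Bb × Bb).
Parent genotypes: Bb × Bb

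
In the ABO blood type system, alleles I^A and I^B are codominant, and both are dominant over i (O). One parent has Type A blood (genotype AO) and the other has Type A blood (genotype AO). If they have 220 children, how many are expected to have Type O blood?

Cross: AO × AO
Possible offspring genotypes: 1 AA, 2 AO, 1 OO
Blood type counts: 3 Type A, 1 Type O
Probability of Type O: 1/4
Expected count = 1/4 × 220 = 55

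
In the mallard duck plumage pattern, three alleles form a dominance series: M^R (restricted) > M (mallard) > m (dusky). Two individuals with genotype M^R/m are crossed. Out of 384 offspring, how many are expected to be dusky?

Cross: M^R/m × M^R/m
Allele dominance: M^R > M > m
Offspring genotypes: 1 M^R/M^R, 2 M^R/m, 1 m/m
Phenotype counts: 3 restricted, 1 dusky
dusky: 1 out of 4 → fraction 1/4
Expected count = 1/4 × 384 = 96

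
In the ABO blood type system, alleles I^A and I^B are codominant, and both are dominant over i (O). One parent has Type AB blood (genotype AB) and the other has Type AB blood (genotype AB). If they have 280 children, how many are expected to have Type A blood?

Cross: AB × AB
Possible offspring genotypes: 1 AA, 2 AB, 1 BB
Blood type counts: 1 Type A, 2 Type AB, 1 Type B
Probability of Type A: 1/4
Expected count = 1/4 × 280 = 70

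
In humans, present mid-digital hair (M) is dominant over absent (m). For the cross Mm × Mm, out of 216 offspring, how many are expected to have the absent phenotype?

Punnett square for Mm × Mm:
Offspring genotypes: 1 MM, 2 Mm, 1 mm
Total offspring: 4
Count with target: 1
Probability: 1/4
Expected count = 1/4 × 216 = 54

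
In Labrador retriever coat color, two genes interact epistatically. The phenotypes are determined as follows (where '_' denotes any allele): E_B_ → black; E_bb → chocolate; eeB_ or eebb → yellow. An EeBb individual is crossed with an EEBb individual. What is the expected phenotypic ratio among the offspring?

Cross: EeBb × EEBb — consider each gene separately:
E gene: Ee × EE → 2 EE, 2 Ee → 4 E_ (out of 4)
B gene: Bb × Bb → 1 BB, 2 Bb, 1 bb → 3 B_ : 1 bb (out of 4)
Genotype classes (out of 4 × 4 = 16): E_B_ = 4×3 = 12; E_bb = 4×1 = 4
Apply the phenotype rules: E_B_ (12) → black; E_bb (4) → chocolate
Phenotype counts (out of 16): 12 black, 4 chocolate
Ratio: 3 black : 1 chocolate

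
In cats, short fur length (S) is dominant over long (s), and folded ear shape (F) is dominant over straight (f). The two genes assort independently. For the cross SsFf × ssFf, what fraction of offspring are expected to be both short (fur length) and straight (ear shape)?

Dihybrid cross SsFf × ssFf — consider each gene separately:
fur length: Ss × ss → 2 Ss, 2 ss → 2 S_ : 2 ss (out of 4)
ear shape: Ff × Ff → 1 FF, 2 Ff, 1 ff → 3 F_ : 1 ff (out of 4)
Looking for: short (S_) and straight (ff)
P(short) = 2/4, P(straight) = 1/4
P(both) = 2/4 × 1/4 = 2/16 = 1/8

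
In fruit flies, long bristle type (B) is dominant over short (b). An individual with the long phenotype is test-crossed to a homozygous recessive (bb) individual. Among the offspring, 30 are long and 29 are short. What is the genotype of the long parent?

Test cross: ? × bb
Offspring: 30 long, 29 short — approximately 1:1.
A 1:1 ratio in a test cross indicates the unknown parent is heterozygous (Bb).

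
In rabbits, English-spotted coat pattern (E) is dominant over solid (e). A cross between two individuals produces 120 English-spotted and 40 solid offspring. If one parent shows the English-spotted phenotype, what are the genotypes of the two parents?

Observed offspring: 120 English-spotted, 40 solid
The observed ratio simplifies to 3:1. Solid (ee) offspring appear, so each parent must contribute one e allele. The parent stated to show English-spotted carries E, so it is Ee. The other parent is then either Ee or ee: Ee × ee would give a 1:1 split, whereas Ee × Ee gives 3:1 — matching the data. So both parents are heterozygous (Ee × Ee).
Parent genotypes: Ee × Ee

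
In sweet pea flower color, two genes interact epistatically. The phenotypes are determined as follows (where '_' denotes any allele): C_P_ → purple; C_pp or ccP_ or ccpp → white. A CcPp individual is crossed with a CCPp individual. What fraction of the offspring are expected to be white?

Cross: CcPp × CCPp — consider each gene separately:
C gene: Cc × CC → 2 CC, 2 Cc → 4 C_ (out of 4)
P gene: Pp × Pp → 1 PP, 2 Pp, 1 pp → 3 P_ : 1 pp (out of 4)
Genotype classes (out of 4 × 4 = 16): C_P_ = 4×3 = 12; C_pp = 4×1 = 4
Apply the phenotype rules: C_P_ (12) → purple; C_pp (4) → white
Phenotype counts (out of 16): 12 purple, 4 white
white: 4 out of 16
Probability: 4/16 = 1/4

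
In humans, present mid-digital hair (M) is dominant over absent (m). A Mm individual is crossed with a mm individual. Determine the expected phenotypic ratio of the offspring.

Punnett square for Mm × mm:
Offspring genotypes: 2 Mm, 2 mm
present: 2, absent: 2
Ratio: 1:1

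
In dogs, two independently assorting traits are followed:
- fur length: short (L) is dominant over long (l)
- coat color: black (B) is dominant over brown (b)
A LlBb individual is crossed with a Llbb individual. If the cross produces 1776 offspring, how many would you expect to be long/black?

Dihybrid cross LlBb × Llbb — consider each gene separately:
fur length: Ll × Ll → 1 LL, 2 Ll, 1 ll → 3 L_ : 1 ll (out of 4)
coat color: Bb × bb → 2 Bb, 2 bb → 2 B_ : 2 bb (out of 4)
Combine (counts out of 4 × 4 = 16): short/black (L_B_) = 3×2 = 6; short/brown (L_bb) = 3×2 = 6; long/black (llB_) = 1×2 = 2; long/brown (llbb) = 1×2 = 2
Phenotype counts (out of 16): 6 short/black, 6 short/brown, 2 long/black, 2 long/brown
long/black: 2 out of 16 → fraction 1/8
Expected count = 1/8 × 1776 = 222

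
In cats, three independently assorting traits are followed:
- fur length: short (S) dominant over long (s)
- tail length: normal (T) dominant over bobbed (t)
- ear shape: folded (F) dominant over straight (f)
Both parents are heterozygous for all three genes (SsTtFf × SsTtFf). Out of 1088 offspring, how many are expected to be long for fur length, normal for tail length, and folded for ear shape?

Trihybrid cross: SsTtFf × SsTtFf
Each trait segregates independently with a 3:1 phenotypic ratio, so each gene contributes 3/4 (dominant) or 1/4 (recessive).
Target: long (fur length), normal (tail length), folded (ear shape)
Probability = product of independent per-trait probabilities
= 1/4 × 3/4 × 3/4 = 9/64
Expected count = 9/64 × 1088 = 153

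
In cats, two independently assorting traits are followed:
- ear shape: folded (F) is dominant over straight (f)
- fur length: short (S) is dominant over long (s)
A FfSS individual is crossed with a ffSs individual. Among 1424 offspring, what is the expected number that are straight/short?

Dihybrid cross FfSS × ffSs — consider each gene separately:
ear shape: Ff × ff → 2 Ff, 2 ff → 2 F_ : 2 ff (out of 4)
fur length: SS × Ss → 2 SS, 2 Ss → 4 S_ (out of 4)
Combine (counts out of 4 × 4 = 16): folded/short (F_S_) = 2×4 = 8; straight/short (ffS_) = 2×4 = 8
Phenotype counts (out of 16): 8 folded/short, 8 straight/short
straight/short: 8 out of 16 → fraction 1/2
Expected count = 1/2 × 1424 = 712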